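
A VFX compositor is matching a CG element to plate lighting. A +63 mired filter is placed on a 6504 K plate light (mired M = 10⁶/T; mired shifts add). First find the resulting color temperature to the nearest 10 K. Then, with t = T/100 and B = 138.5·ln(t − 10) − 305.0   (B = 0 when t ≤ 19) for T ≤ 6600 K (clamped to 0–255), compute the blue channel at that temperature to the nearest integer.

192

M_in = 10⁶/6504 = 153.75; M_out = 153.75 + (+63) = 216.75.
T_out = 10⁶/216.75 = 4613.6 K → 4610 K; t = 46.1.
B = 138.5·ln(46.1 − 10) − 305.0 = 138.5·ln 36.1 − 305.0 = 138.5·3.5863 − 305.0 = 191.702.
Rounded: 192.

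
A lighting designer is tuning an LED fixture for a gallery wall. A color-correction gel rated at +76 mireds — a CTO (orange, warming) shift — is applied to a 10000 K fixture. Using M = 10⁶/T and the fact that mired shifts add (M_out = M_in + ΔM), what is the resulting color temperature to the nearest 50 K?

5700 K

M_in = 10⁶/10000 = 100.00 mireds.
M_out = 100.00 + (+76) = 176.00 mireds.
T_out = 10⁶/176.00 = 5681.8 K → 5700 K.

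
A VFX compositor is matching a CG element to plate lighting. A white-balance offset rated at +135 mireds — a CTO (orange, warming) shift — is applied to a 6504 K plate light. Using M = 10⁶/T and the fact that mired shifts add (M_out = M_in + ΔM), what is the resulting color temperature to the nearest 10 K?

3460 K

M_in = 10⁶/6504 = 153.75 mireds.
M_out = 153.75 + (+135) = 288.75 mireds.
T_out = 10⁶/288.75 = 3463.2 K → 3460 K.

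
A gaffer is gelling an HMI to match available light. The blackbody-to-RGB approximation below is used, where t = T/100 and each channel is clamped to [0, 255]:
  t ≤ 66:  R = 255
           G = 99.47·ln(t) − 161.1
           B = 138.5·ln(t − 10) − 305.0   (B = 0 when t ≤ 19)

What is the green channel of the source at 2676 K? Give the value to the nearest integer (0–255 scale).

t = 2676/100 = 26.76; the t ≤ 66 branch applies.
G = 99.47·ln 26.76 − 161.1 = 99.47·3.2869 − 161.1 = 165.849.
Rounded: 166.

166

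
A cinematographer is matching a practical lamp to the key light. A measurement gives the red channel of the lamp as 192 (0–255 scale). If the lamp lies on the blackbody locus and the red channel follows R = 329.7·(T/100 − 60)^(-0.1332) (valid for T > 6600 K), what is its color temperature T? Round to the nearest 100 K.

(t − 60)^(-0.1332) = 192/329.7 = 0.58235.
t − 60 = 0.58235^(1/-0.1332) = 0.58235^(-7.508) = 57.929, so t = 117.929.
T = 100·t = 11793 K → 11800 K to the nearest 100 K.

11800 K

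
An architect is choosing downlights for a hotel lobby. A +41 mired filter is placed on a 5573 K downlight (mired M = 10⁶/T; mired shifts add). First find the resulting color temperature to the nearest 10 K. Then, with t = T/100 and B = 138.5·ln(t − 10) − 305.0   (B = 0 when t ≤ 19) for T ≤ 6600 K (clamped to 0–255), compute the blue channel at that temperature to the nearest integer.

189

M_in = 10⁶/5573 = 179.44; M_out = 179.44 + (+41) = 220.44.
T_out = 10⁶/220.44 = 4536.5 K → 4540 K; t = 45.4.
B = 138.5·ln(45.4 − 10) − 305.0 = 138.5·ln 35.4 − 305.0 = 138.5·3.5667 − 305.0 = 188.990.
Rounded: 189.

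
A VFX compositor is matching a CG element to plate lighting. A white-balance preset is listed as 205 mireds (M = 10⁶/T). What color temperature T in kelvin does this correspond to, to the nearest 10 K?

4880 K

T = 10⁶ / 205 = 4878.05 K → 4880 K.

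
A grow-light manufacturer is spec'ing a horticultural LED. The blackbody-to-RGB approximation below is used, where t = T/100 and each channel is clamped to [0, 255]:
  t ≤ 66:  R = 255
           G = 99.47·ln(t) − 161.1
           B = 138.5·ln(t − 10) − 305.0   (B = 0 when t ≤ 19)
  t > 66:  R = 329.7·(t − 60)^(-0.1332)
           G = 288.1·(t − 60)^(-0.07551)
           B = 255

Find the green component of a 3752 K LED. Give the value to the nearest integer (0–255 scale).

t = 3752/100 = 37.52; the t ≤ 66 branch applies.
G = 99.47·ln 37.52 − 161.1 = 99.47·3.6249 − 161.1 = 199.466.
Rounded: 199.

199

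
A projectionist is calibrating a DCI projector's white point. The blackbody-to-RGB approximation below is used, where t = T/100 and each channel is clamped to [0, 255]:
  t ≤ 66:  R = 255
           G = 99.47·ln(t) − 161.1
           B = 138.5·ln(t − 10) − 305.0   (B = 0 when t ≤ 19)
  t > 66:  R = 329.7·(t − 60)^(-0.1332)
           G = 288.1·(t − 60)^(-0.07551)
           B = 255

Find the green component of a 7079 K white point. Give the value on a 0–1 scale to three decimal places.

t = 7079/100 = 70.79; the t > 66 branch applies.
G = 288.1·(70.79 − 60)^(-0.07551) = 288.1·10.79^(-0.07551) = 288.1·0.83560 = 240.735.
On a 0–1 scale: 240.735/255 = 0.9441 → 0.944.

0.944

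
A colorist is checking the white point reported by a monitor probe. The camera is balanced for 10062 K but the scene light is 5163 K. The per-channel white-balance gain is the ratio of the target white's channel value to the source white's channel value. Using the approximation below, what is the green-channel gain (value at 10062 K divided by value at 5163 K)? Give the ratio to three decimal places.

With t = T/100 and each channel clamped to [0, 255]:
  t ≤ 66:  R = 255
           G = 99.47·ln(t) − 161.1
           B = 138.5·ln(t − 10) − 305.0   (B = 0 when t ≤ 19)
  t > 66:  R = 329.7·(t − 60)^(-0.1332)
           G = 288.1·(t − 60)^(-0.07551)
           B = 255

0.942

At 5163 K (t = 51.63):
  G = 99.47·ln 51.63 − 161.1 = 99.47·3.9441 − 161.1 = 231.220.
At 10062 K (t = 100.62):
  G = 288.1·(100.62 − 60)^(-0.07551) = 288.1·40.62^(-0.07551) = 288.1·0.75600 = 217.805.
Gain = 217.805 / 231.220 = 0.9420 → 0.942.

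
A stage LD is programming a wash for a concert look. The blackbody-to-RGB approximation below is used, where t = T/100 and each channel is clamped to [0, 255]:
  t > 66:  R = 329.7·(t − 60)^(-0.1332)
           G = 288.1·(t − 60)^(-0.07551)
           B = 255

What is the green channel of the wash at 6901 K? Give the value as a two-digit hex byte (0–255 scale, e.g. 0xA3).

t = 6901/100 = 69.01; the t > 66 branch applies.
G = 288.1·(69.01 − 60)^(-0.07551) = 288.1·9.01^(-0.07551) = 288.1·0.84705 = 244.035.
Rounded: 244; in hex, 0xF4.

0xF4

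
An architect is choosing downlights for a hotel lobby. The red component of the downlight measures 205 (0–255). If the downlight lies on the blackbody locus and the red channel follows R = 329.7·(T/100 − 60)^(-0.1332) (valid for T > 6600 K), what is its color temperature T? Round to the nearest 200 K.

(t − 60)^(-0.1332) = 205/329.7 = 0.62178.
t − 60 = 0.62178^(1/-0.1332) = 0.62178^(-7.508) = 35.423, so t = 95.423.
T = 100·t = 9542 K → 9600 K to the nearest 200 K.

9600 K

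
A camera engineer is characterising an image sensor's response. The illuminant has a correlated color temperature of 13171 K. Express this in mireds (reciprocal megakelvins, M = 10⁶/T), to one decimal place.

75.9 mireds

M = 10⁶ / 13171 = 75.924 → 75.9 mireds.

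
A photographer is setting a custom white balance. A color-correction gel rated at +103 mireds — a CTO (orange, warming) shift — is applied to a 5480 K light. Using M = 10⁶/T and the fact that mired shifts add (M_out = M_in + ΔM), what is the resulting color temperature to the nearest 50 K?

3500 K

M_in = 10⁶/5480 = 182.48 mireds.
M_out = 182.48 + (+103) = 285.48 mireds.
T_out = 10⁶/285.48 = 3502.9 K → 3500 K.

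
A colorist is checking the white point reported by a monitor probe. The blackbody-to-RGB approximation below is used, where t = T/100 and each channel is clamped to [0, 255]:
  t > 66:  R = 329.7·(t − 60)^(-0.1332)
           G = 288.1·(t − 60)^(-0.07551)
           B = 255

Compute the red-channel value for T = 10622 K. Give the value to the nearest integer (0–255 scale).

t = 10622/100 = 106.22; the t > 66 branch applies.
R = 329.7·(106.22 − 60)^(-0.1332) = 329.7·46.22^(-0.1332) = 329.7·0.60013 = 197.863.
Rounded: 198.

198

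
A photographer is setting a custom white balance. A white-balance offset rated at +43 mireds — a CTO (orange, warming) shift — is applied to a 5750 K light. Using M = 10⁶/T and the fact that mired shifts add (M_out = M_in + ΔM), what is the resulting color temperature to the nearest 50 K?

M_in = 10⁶/5750 = 173.91 mireds.
M_out = 173.91 + (+43) = 216.91 mireds.
T_out = 10⁶/216.91 = 4610.1 K → 4600 K.

4600 K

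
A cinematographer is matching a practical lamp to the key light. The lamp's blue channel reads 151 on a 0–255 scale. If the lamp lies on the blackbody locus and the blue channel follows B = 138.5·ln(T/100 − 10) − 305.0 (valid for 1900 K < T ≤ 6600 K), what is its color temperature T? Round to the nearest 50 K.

3700 K

ln(t − 10) = (151 + 305.0) / 138.5 = 3.2924.
t − 10 = e^3.2924 = 26.908, so t = 36.908.
T = 100·t = 3691 K → 3700 K to the nearest 50 K.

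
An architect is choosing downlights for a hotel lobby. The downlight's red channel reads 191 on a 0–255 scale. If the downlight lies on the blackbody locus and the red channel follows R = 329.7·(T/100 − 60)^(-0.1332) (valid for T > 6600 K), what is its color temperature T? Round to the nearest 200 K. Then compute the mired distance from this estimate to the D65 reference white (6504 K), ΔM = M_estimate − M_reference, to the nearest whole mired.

(t − 60)^(-0.1332) = 191/329.7 = 0.57931.
t − 60 = 0.57931^(1/-0.1332) = 0.57931^(-7.508) = 60.245, so t = 120.245.
T = 100·t = 12025 K → 12000 K to the nearest 200 K.
M_estimate = 10⁶/12000 = 83.33; M_reference = 10⁶/6504 = 153.75.
ΔM = 83.33 − 153.75 = -70.42 → -70 mireds.

-70 mireds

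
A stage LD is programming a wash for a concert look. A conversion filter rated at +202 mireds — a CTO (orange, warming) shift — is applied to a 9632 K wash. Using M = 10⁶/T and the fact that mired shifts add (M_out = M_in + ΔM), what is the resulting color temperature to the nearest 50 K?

M_in = 10⁶/9632 = 103.82 mireds.
M_out = 103.82 + (+202) = 305.82 mireds.
T_out = 10⁶/305.82 = 3269.9 K → 3250 K.

3250 K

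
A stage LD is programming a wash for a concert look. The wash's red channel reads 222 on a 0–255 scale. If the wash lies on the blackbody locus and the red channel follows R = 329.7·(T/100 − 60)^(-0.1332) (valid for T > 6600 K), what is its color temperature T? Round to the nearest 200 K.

8000 K

(t − 60)^(-0.1332) = 222/329.7 = 0.67334.
t − 60 = 0.67334^(1/-0.1332) = 0.67334^(-7.508) = 19.478, so t = 79.478.
T = 100·t = 7948 K → 8000 K to the nearest 200 K.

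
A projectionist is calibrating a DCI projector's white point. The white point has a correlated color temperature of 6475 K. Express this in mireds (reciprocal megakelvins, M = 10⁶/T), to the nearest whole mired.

154 mireds

M = 10⁶ / 6475 = 154.440 → 154 mireds.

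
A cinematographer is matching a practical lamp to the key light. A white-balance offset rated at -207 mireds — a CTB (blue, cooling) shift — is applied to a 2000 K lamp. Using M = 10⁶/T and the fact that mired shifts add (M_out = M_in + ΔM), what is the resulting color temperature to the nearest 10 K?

M_in = 10⁶/2000 = 500.00 mireds.
M_out = 500.00 + (-207) = 293.00 mireds.
T_out = 10⁶/293.00 = 3413.0 K → 3410 K.

3410 K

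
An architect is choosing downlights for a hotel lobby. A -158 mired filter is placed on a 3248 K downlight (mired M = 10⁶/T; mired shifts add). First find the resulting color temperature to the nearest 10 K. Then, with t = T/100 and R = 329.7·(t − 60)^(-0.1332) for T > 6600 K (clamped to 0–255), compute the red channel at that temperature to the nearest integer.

M_in = 10⁶/3248 = 307.88; M_out = 307.88 + (-158) = 149.88.
T_out = 10⁶/149.88 = 6671.9 K → 6670 K; t = 66.7.
R = 329.7·(66.7 − 60)^(-0.1332) = 329.7·6.7^(-0.1332) = 329.7·0.77619 = 255.909 → clamped to 255.
Rounded: 255.

255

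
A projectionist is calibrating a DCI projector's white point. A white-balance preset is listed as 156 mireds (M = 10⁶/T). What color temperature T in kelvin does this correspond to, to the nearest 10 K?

T = 10⁶ / 156 = 6410.26 K → 6410 K.

6410 K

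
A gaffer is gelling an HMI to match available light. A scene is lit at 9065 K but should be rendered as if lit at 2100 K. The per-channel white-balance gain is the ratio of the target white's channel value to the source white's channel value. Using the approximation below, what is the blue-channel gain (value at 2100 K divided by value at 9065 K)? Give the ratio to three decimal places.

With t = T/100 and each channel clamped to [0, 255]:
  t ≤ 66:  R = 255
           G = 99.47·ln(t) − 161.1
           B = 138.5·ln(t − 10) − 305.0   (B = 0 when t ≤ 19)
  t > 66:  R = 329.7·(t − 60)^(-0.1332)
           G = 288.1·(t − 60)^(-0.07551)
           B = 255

0.106

At 9065 K (t = 90.65):
  B = 255 by definition for t > 66.
At 2100 K (t = 21):
  B = 138.5·ln(21 − 10) − 305.0 = 138.5·ln 11 − 305.0 = 138.5·2.3979 − 305.0 = 27.108.
Gain = 27.108 / 255.000 = 0.1063 → 0.106.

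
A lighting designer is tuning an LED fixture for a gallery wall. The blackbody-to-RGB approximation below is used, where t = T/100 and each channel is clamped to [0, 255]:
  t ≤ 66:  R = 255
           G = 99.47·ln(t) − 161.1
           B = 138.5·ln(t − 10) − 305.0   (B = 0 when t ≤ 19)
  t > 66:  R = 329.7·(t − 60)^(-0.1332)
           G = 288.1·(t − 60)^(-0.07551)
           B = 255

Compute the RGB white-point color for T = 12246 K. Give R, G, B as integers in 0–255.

R=190, G=211, B=255

t = 12246/100 = 122.46; the t > 66 branch applies.
R = 329.7·(122.46 − 60)^(-0.1332) = 329.7·62.46^(-0.1332) = 329.7·0.57654 = 190.084.
G = 288.1·(122.46 − 60)^(-0.07551) = 288.1·62.46^(-0.07551) = 288.1·0.73184 = 210.842.
B = 255 by definition for t > 66.
Rounded: (190, 211, 255).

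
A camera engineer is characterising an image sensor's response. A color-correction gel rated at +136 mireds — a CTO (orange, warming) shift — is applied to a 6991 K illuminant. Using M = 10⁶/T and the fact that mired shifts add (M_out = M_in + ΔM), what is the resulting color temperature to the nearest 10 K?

M_in = 10⁶/6991 = 143.04 mireds.
M_out = 143.04 + (+136) = 279.04 mireds.
T_out = 10⁶/279.04 = 3583.7 K → 3580 K.

3580 K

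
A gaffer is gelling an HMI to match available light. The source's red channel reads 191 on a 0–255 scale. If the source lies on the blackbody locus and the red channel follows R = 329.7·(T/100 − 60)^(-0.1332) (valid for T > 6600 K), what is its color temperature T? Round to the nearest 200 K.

(t − 60)^(-0.1332) = 191/329.7 = 0.57931.
t − 60 = 0.57931^(1/-0.1332) = 0.57931^(-7.508) = 60.245, so t = 120.245.
T = 100·t = 12025 K → 12000 K to the nearest 200 K.

12000 K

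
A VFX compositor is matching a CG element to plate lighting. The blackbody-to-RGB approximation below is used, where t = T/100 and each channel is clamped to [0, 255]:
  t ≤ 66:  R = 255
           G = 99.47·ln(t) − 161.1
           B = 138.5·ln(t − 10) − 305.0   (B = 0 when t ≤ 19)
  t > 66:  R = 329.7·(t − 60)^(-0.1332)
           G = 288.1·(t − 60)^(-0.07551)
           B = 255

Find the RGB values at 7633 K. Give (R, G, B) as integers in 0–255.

(227, 233, 255)

t = 7633/100 = 76.33; the t > 66 branch applies.
R = 329.7·(76.33 − 60)^(-0.1332) = 329.7·16.33^(-0.1332) = 329.7·0.68933 = 227.274.
G = 288.1·(76.33 − 60)^(-0.07551) = 288.1·16.33^(-0.07551) = 288.1·0.80986 = 233.319.
B = 255 by definition for t > 66.
Rounded: (227, 233, 255).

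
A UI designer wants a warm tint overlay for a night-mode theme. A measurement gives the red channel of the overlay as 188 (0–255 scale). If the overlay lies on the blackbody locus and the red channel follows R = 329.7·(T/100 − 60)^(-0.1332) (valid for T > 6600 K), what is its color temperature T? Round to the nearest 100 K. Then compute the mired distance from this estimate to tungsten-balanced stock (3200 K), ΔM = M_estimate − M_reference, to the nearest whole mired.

(t − 60)^(-0.1332) = 188/329.7 = 0.57022.
t − 60 = 0.57022^(1/-0.1332) = 0.57022^(-7.508) = 67.848, so t = 127.848.
T = 100·t = 12785 K → 12800 K to the nearest 100 K.
M_estimate = 10⁶/12800 = 78.12; M_reference = 10⁶/3200 = 312.50.
ΔM = 78.12 − 312.50 = -234.38 → -234 mireds.

-234 mireds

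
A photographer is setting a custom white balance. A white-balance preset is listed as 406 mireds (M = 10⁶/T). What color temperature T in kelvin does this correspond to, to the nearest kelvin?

T = 10⁶ / 406 = 2463.05 K → 2463 K.

2463 K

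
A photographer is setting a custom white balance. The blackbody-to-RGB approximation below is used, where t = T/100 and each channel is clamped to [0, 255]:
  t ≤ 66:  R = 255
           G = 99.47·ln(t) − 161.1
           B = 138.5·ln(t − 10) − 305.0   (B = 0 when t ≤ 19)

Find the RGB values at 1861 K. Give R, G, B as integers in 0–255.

t = 1861/100 = 18.61; the t ≤ 66 branch applies.
R = 255 by definition for t ≤ 66.
G = 99.47·ln 18.61 − 161.1 = 99.47·2.9237 − 161.1 = 129.720.
t = 18.61 ≤ 19, so B = 0.
Rounded: (255, 130, 0).

R=255, G=130, B=0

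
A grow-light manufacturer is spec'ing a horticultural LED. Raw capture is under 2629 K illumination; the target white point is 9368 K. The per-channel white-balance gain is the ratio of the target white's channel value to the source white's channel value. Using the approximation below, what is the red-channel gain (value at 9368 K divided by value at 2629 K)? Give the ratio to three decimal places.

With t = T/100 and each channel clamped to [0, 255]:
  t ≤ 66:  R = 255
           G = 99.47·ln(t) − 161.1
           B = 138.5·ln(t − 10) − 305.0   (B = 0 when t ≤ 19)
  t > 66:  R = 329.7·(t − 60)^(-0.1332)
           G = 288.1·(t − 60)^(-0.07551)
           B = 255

0.809

At 2629 K (t = 26.29):
  R = 255 by definition for t ≤ 66.
At 9368 K (t = 93.68):
  R = 329.7·(93.68 − 60)^(-0.1332) = 329.7·33.68^(-0.1332) = 329.7·0.62597 = 206.383.
Gain = 206.383 / 255.000 = 0.8093 → 0.809.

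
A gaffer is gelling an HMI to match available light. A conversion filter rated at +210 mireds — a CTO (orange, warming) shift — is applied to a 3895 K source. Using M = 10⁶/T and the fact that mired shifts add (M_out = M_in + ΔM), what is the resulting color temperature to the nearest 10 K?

M_in = 10⁶/3895 = 256.74 mireds.
M_out = 256.74 + (+210) = 466.74 mireds.
T_out = 10⁶/466.74 = 2142.5 K → 2140 K.

2140 K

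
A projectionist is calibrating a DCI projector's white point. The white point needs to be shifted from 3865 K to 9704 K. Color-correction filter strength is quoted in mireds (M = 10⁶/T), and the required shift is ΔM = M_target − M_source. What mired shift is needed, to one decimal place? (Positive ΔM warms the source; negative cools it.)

M_source = 10⁶/3865 = 258.732; M_target = 10⁶/9704 = 103.050.
ΔM = 103.050 − 258.732 = -155.682 → -155.7 mireds, a cooling shift.

-155.7 mireds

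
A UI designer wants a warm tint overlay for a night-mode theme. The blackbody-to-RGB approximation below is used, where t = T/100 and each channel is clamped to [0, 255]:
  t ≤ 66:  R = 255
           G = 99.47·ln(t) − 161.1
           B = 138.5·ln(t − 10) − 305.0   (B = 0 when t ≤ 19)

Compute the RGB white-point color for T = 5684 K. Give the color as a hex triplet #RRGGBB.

t = 5684/100 = 56.84; the t ≤ 66 branch applies.
R = 255 by definition for t ≤ 66.
G = 99.47·ln 56.84 − 161.1 = 99.47·4.0402 − 161.1 = 240.783.
B = 138.5·ln(56.84 − 10) − 305.0 = 138.5·ln 46.84 − 305.0 = 138.5·3.8467 − 305.0 = 227.773.
Rounded: (255, 241, 228).
In hex: #FFF1E4.

#FFF1E4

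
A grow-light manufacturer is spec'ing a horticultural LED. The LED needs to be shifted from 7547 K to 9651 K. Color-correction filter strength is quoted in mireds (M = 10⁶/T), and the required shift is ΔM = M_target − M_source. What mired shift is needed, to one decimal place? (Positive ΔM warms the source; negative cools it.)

-28.9 mireds

M_source = 10⁶/7547 = 132.503; M_target = 10⁶/9651 = 103.616.
ΔM = 103.616 − 132.503 = -28.887 → -28.9 mireds, a cooling shift.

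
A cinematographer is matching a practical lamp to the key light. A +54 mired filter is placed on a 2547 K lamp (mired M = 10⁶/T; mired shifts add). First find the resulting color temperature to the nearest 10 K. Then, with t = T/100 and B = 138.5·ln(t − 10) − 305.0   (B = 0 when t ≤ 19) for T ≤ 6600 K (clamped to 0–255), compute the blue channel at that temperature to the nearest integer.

M_in = 10⁶/2547 = 392.62; M_out = 392.62 + (+54) = 446.62.
T_out = 10⁶/446.62 = 2239.0 K → 2240 K; t = 22.4.
B = 138.5·ln(22.4 − 10) − 305.0 = 138.5·ln 12.4 − 305.0 = 138.5·2.5177 − 305.0 = 43.701.
Rounded: 44.

44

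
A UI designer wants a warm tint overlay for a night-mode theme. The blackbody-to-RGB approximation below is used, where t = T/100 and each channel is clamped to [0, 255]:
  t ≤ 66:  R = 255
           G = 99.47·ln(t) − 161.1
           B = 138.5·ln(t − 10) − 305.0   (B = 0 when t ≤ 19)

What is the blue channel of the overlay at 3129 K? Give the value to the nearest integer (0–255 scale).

t = 3129/100 = 31.29; the t ≤ 66 branch applies.
B = 138.5·ln(31.29 − 10) − 305.0 = 138.5·ln 21.29 − 305.0 = 138.5·3.0582 − 305.0 = 118.566.
Rounded: 119.

119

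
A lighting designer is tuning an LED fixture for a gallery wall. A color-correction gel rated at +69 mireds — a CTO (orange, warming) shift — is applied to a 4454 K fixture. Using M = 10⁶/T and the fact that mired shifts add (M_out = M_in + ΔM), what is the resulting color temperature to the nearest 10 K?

M_in = 10⁶/4454 = 224.52 mireds.
M_out = 224.52 + (+69) = 293.52 mireds.
T_out = 10⁶/293.52 = 3407.0 K → 3410 K.

3410 K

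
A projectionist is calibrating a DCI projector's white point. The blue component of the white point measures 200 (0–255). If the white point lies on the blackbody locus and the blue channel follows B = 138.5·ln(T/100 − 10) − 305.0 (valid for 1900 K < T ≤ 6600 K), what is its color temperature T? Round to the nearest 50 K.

4850 K

ln(t − 10) = (200 + 305.0) / 138.5 = 3.6462.
t − 10 = e^3.6462 = 38.329, so t = 48.329.
T = 100·t = 4833 K → 4850 K to the nearest 50 K.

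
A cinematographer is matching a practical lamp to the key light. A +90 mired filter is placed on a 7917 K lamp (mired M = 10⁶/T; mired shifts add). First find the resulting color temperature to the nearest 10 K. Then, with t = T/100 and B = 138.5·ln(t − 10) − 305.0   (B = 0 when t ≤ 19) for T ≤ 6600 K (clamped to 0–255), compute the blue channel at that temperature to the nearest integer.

192

M_in = 10⁶/7917 = 126.31; M_out = 126.31 + (+90) = 216.31.
T_out = 10⁶/216.31 = 4623.0 K → 4620 K; t = 46.2.
B = 138.5·ln(46.2 − 10) − 305.0 = 138.5·ln 36.2 − 305.0 = 138.5·3.5891 − 305.0 = 192.085.
Rounded: 192.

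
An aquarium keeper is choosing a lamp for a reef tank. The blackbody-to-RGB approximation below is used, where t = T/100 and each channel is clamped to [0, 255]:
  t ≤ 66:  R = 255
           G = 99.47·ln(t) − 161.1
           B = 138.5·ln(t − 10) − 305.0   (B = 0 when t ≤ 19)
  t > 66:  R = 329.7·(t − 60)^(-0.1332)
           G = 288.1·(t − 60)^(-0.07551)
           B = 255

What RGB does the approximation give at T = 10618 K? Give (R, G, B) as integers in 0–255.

(198, 216, 255)

t = 10618/100 = 106.18; the t > 66 branch applies.
R = 329.7·(106.18 − 60)^(-0.1332) = 329.7·46.18^(-0.1332) = 329.7·0.60020 = 197.885.
G = 288.1·(106.18 − 60)^(-0.07551) = 288.1·46.18^(-0.07551) = 288.1·0.74872 = 215.705.
B = 255 by definition for t > 66.
Rounded: (198, 216, 255).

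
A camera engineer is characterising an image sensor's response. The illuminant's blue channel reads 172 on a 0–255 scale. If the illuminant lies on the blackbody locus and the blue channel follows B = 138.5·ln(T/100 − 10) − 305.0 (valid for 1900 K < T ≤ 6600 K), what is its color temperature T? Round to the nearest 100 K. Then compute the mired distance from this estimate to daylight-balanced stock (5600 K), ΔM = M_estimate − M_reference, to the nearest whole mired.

+65 mireds

ln(t − 10) = (172 + 305.0) / 138.5 = 3.4440.
t − 10 = e^3.4440 = 31.313, so t = 41.313.
T = 100·t = 4131 K → 4100 K to the nearest 100 K.
M_estimate = 10⁶/4100 = 243.90; M_reference = 10⁶/5600 = 178.57.
ΔM = 243.90 − 178.57 = 65.33 → +65 mireds.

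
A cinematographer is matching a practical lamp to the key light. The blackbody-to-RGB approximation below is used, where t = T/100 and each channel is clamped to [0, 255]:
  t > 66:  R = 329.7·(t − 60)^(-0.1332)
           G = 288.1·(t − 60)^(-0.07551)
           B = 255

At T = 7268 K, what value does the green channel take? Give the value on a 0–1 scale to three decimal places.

0.933

t = 7268/100 = 72.68; the t > 66 branch applies.
G = 288.1·(72.68 − 60)^(-0.07551) = 288.1·12.68^(-0.07551) = 288.1·0.82547 = 237.819.
On a 0–1 scale: 237.819/255 = 0.9326 → 0.933.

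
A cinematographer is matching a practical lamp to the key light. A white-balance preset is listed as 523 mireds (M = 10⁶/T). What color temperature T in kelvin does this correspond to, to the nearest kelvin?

1912 K

T = 10⁶ / 523 = 1912.05 K → 1912 K.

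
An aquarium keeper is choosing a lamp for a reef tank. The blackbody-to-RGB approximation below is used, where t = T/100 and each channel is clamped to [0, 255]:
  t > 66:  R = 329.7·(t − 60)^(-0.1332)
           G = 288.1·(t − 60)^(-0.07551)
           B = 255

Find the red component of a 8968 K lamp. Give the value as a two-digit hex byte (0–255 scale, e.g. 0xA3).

0xD2

t = 8968/100 = 89.68; the t > 66 branch applies.
R = 329.7·(89.68 − 60)^(-0.1332) = 329.7·29.68^(-0.1332) = 329.7·0.63660 = 209.888.
Rounded: 210; in hex, 0xD2.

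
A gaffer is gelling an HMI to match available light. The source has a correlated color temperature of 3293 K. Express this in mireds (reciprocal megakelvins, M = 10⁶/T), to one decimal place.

M = 10⁶ / 3293 = 303.674 → 303.7 mireds.

303.7 mireds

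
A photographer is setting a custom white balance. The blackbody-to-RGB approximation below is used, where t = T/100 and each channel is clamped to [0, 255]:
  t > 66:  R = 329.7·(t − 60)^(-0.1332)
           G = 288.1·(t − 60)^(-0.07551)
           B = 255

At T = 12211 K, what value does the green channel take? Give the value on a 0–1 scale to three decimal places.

0.827

t = 12211/100 = 122.11; the t > 66 branch applies.
G = 288.1·(122.11 − 60)^(-0.07551) = 288.1·62.11^(-0.07551) = 288.1·0.73215 = 210.932.
On a 0–1 scale: 210.932/255 = 0.8272 → 0.827.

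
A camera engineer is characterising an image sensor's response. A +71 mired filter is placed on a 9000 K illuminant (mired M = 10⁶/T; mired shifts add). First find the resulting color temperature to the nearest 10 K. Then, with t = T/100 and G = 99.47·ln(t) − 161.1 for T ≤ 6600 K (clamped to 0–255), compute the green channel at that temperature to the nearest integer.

237

M_in = 10⁶/9000 = 111.11; M_out = 111.11 + (+71) = 182.11.
T_out = 10⁶/182.11 = 5491.2 K → 5490 K; t = 54.9.
G = 99.47·ln 54.9 − 161.1 = 99.47·4.0055 − 161.1 = 237.328.
Rounded: 237.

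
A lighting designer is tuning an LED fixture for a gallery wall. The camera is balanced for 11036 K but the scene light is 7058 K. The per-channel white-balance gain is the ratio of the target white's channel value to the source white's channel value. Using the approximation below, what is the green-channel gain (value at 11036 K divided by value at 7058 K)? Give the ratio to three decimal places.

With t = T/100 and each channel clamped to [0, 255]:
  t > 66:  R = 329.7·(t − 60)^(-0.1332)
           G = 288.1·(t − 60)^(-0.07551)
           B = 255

At 7058 K (t = 70.58):
  G = 288.1·(70.58 − 60)^(-0.07551) = 288.1·10.58^(-0.07551) = 288.1·0.83684 = 241.093.
At 11036 K (t = 110.36):
  G = 288.1·(110.36 − 60)^(-0.07551) = 288.1·50.36^(-0.07551) = 288.1·0.74383 = 214.298.
Gain = 214.298 / 241.093 = 0.8889 → 0.889.

0.889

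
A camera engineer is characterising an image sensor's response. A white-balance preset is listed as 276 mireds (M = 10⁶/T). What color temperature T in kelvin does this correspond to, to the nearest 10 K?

T = 10⁶ / 276 = 3623.19 K → 3620 K.

3620 K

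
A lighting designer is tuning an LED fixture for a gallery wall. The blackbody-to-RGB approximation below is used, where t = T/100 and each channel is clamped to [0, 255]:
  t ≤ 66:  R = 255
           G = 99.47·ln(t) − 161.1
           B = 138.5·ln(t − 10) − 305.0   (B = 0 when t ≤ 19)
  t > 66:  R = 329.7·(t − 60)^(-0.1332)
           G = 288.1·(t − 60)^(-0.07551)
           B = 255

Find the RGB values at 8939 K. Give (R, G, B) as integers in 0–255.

t = 8939/100 = 89.39; the t > 66 branch applies.
R = 329.7·(89.39 − 60)^(-0.1332) = 329.7·29.39^(-0.1332) = 329.7·0.63743 = 210.162.
G = 288.1·(89.39 − 60)^(-0.07551) = 288.1·29.39^(-0.07551) = 288.1·0.77470 = 223.192.
B = 255 by definition for t > 66.
Rounded: (210, 223, 255).

(210, 223, 255)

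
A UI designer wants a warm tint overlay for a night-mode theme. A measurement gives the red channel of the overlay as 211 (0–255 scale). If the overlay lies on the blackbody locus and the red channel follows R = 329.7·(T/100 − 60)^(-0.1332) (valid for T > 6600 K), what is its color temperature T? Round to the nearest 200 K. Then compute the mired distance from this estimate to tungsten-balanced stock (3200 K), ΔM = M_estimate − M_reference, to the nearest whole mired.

-199 mireds

(t − 60)^(-0.1332) = 211/329.7 = 0.63998.
t − 60 = 0.63998^(1/-0.1332) = 0.63998^(-7.508) = 28.525, so t = 88.525.
T = 100·t = 8853 K → 8800 K to the nearest 200 K.
M_estimate = 10⁶/8800 = 113.64; M_reference = 10⁶/3200 = 312.50.
ΔM = 113.64 − 312.50 = -198.86 → -199 mireds.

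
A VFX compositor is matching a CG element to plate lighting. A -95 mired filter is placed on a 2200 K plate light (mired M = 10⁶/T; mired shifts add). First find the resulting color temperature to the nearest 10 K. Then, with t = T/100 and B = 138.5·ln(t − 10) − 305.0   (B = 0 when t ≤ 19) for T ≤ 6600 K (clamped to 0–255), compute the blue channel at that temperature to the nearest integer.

94

M_in = 10⁶/2200 = 454.55; M_out = 454.55 + (-95) = 359.55.
T_out = 10⁶/359.55 = 2781.3 K → 2780 K; t = 27.8.
B = 138.5·ln(27.8 − 10) − 305.0 = 138.5·ln 17.8 − 305.0 = 138.5·2.8792 − 305.0 = 93.769.
Rounded: 94.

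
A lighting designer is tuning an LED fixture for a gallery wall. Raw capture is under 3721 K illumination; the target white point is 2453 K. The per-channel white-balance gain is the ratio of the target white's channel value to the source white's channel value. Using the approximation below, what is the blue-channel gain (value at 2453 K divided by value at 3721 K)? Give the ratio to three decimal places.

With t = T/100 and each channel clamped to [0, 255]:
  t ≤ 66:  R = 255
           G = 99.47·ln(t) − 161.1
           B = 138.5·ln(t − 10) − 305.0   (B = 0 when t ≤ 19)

At 3721 K (t = 37.21):
  B = 138.5·ln(37.21 − 10) − 305.0 = 138.5·ln 27.21 − 305.0 = 138.5·3.3036 − 305.0 = 152.546.
At 2453 K (t = 24.53):
  B = 138.5·ln(24.53 − 10) − 305.0 = 138.5·ln 14.53 − 305.0 = 138.5·2.6762 − 305.0 = 65.656.
Gain = 65.656 / 152.546 = 0.4304 → 0.430.

0.430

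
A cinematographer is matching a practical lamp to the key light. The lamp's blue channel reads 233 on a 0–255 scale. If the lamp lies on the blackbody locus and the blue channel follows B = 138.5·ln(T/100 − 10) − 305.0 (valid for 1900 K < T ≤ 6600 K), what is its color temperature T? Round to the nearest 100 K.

5900 K

ln(t − 10) = (233 + 305.0) / 138.5 = 3.8845.
t − 10 = e^3.8845 = 48.641, so t = 58.641.
T = 100·t = 5864 K → 5900 K to the nearest 100 K.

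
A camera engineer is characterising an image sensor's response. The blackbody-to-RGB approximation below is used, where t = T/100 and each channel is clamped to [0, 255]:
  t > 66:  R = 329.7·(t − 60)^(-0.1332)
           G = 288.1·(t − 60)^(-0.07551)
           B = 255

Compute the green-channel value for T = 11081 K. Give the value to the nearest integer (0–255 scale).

t = 11081/100 = 110.81; the t > 66 branch applies.
G = 288.1·(110.81 − 60)^(-0.07551) = 288.1·50.81^(-0.07551) = 288.1·0.74333 = 214.154.
Rounded: 214.

214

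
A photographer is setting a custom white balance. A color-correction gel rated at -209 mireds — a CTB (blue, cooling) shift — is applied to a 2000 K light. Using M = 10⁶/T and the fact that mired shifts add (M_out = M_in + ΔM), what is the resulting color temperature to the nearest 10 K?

3440 K

M_in = 10⁶/2000 = 500.00 mireds.
M_out = 500.00 + (-209) = 291.00 mireds.
T_out = 10⁶/291.00 = 3436.4 K → 3440 K.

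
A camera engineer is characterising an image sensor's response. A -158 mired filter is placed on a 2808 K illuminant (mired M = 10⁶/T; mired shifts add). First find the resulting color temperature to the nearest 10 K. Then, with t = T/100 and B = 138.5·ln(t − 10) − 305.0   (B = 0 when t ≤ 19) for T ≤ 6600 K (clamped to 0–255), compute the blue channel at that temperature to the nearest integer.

M_in = 10⁶/2808 = 356.13; M_out = 356.13 + (-158) = 198.13.
T_out = 10⁶/198.13 = 5047.3 K → 5050 K; t = 50.5.
B = 138.5·ln(50.5 − 10) − 305.0 = 138.5·ln 40.5 − 305.0 = 138.5·3.7013 − 305.0 = 207.630.
Rounded: 208.

208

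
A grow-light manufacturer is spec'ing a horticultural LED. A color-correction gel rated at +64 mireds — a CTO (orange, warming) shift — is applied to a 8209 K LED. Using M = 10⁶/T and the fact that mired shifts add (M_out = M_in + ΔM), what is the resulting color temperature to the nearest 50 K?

M_in = 10⁶/8209 = 121.82 mireds.
M_out = 121.82 + (+64) = 185.82 mireds.
T_out = 10⁶/185.82 = 5381.6 K → 5400 K.

5400 K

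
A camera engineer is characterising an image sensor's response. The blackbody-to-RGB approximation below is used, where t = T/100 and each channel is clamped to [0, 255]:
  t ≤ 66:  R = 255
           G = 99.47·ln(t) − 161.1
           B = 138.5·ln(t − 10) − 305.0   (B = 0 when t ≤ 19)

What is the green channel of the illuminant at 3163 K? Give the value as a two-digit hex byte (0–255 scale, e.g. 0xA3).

0xB6

t = 3163/100 = 31.63; the t ≤ 66 branch applies.
G = 99.47·ln 31.63 − 161.1 = 99.47·3.4541 − 161.1 = 182.480.
Rounded: 182; in hex, 0xB6.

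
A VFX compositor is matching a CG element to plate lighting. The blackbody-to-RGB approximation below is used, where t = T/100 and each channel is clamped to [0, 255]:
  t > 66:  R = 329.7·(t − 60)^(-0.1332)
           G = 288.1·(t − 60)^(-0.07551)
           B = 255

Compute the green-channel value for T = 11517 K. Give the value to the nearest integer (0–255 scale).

213

t = 11517/100 = 115.17; the t > 66 branch applies.
G = 288.1·(115.17 − 60)^(-0.07551) = 288.1·55.17^(-0.07551) = 288.1·0.73873 = 212.827.
Rounded: 213.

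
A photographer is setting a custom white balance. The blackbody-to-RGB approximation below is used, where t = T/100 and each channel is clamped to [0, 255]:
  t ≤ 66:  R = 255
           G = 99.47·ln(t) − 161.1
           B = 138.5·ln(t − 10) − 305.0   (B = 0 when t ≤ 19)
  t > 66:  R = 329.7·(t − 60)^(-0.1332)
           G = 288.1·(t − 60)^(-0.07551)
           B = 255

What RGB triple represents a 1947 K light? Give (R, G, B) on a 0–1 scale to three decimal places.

(1.000, 0.526, 0.025)

t = 1947/100 = 19.47; the t ≤ 66 branch applies.
R = 255 by definition for t ≤ 66.
G = 99.47·ln 19.47 − 161.1 = 99.47·2.9689 − 161.1 = 134.214.
B = 138.5·ln(19.47 − 10) − 305.0 = 138.5·ln 9.47 − 305.0 = 138.5·2.2481 − 305.0 = 6.366.
Dividing each by 255: (1.0000, 0.5263, 0.0250) → (1.000, 0.526, 0.025).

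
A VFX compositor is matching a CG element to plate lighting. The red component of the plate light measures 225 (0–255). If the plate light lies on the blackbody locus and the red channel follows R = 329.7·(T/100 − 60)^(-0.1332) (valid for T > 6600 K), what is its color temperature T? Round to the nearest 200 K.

7800 K

(t − 60)^(-0.1332) = 225/329.7 = 0.68244.
t − 60 = 0.68244^(1/-0.1332) = 0.68244^(-7.508) = 17.610, so t = 77.610.
T = 100·t = 7761 K → 7800 K to the nearest 200 K.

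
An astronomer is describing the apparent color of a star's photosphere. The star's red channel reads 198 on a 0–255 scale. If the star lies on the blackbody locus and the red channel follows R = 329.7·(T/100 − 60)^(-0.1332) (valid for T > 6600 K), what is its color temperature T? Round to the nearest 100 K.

(t − 60)^(-0.1332) = 198/329.7 = 0.60055.
t − 60 = 0.60055^(1/-0.1332) = 0.60055^(-7.508) = 45.980, so t = 105.980.
T = 100·t = 10598 K → 10600 K to the nearest 100 K.

10600 K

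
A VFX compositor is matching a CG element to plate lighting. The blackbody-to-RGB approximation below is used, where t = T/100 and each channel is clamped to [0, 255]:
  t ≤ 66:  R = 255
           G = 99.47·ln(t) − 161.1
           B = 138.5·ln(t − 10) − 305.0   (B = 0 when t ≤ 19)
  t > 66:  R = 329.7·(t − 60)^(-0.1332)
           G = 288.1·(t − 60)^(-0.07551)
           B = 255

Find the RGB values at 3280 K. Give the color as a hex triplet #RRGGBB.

#FFBA80

t = 3280/100 = 32.8; the t ≤ 66 branch applies.
R = 255 by definition for t ≤ 66.
G = 99.47·ln 32.8 − 161.1 = 99.47·3.4904 − 161.1 = 186.093.
B = 138.5·ln(32.8 − 10) − 305.0 = 138.5·ln 22.8 − 305.0 = 138.5·3.1268 − 305.0 = 128.056.
Rounded: (255, 186, 128).
In hex: #FFBA80.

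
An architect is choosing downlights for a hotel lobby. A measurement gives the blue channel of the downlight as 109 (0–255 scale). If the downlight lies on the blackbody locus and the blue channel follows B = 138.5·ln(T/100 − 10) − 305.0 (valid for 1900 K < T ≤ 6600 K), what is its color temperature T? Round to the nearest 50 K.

ln(t − 10) = (109 + 305.0) / 138.5 = 2.9892.
t − 10 = e^2.9892 = 19.869, so t = 29.869.
T = 100·t = 2987 K → 3000 K to the nearest 50 K.

3000 K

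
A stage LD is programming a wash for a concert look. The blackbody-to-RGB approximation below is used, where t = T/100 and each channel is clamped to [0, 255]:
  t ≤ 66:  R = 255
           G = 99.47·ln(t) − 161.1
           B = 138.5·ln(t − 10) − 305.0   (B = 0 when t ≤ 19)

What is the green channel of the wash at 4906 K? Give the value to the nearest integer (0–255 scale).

t = 4906/100 = 49.06; the t ≤ 66 branch applies.
G = 99.47·ln 49.06 − 161.1 = 99.47·3.8930 − 161.1 = 226.141.
Rounded: 226.

226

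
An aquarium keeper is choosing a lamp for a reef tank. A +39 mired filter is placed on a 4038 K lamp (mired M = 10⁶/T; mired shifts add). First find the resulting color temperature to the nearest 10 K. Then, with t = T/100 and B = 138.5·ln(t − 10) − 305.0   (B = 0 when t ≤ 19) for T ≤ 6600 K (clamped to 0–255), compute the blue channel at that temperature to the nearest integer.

M_in = 10⁶/4038 = 247.65; M_out = 247.65 + (+39) = 286.65.
T_out = 10⁶/286.65 = 3488.6 K → 3490 K; t = 34.9.
B = 138.5·ln(34.9 − 10) − 305.0 = 138.5·ln 24.9 − 305.0 = 138.5·3.2149 − 305.0 = 140.259.
Rounded: 140.

140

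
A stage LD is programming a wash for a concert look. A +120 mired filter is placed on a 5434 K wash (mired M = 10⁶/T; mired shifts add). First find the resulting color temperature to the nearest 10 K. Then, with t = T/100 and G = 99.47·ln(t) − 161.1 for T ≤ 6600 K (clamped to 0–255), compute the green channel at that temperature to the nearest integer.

186

M_in = 10⁶/5434 = 184.03; M_out = 184.03 + (+120) = 304.03.
T_out = 10⁶/304.03 = 3289.2 K → 3290 K; t = 32.9.
G = 99.47·ln 32.9 − 161.1 = 99.47·3.4935 − 161.1 = 186.396.
Rounded: 186.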